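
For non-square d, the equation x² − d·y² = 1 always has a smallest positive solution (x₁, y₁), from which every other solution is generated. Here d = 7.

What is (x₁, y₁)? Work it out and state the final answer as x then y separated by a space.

8 3

√7 = [2; 1,1,1,4, …], period ℓ=4 (even) → k=3
a_0=2:  p_0=2·1+0=2,  q_0=2·0+1=1
…
a_2=1:  p_2=1·3+2=5,  q_2=1·1+1=2
a_3=1:  p_3=1·5+3=8,  q_3=1·2+1=3
(x₁, y₁) = (8, 3);  8² − 7·3² = 1 ✓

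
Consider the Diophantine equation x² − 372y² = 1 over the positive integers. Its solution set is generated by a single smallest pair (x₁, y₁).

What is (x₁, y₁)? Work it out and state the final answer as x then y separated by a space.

√372 → a₀=19, period (3,2,12,2,3,38); ℓ=6 even so k=5
a_0=19:  p_0=19·1+0=19,  q_0=19·0+1=1
…
a_2=2:  p_2=2·58+19=135,  q_2=2·3+1=7
…
a_4=2:  p_4=2·1678+135=3491,  q_4=2·87+7=181
a_5=3:  p_5=3·3491+1678=12151,  q_5=3·181+87=630
fundamental: x₁=12151, y₁=630  (since 147646801 − 372·396900 = 1)

12151 630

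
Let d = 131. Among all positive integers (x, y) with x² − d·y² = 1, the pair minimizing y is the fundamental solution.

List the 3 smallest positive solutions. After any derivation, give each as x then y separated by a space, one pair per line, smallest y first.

10610 927
225144199 19670940
4777559892170 417417345873

[11; 2,4,11,4,2,22] for √131; ℓ=6 ⇒ convergent index 5
a_0=11:  p_0=11·1+0=11,  q_0=11·0+1=1
a_1=2:  p_1=2·11+1=23,  q_1=2·1+0=2
a_2=4:  p_2=4·23+11=103,  q_2=4·2+1=9
…
a_4=4:  p_4=4·1156+103=4727,  q_4=4·101+9=413
a_5=2:  p_5=2·4727+1156=10610,  q_5=2·413+101=927
(x₁, y₁) = (10610, 927);  10610² − 131·927² = 1 ✓
(x_2, y_2) = (10610·10610 + 131·927·927, 10610·927 + 927·10610) = (225144199, 19670940)
(x_3, y_3) = (10610·225144199 + 131·927·19670940, 10610·19670940 + 927·225144199) = (4777559892170, 417417345873)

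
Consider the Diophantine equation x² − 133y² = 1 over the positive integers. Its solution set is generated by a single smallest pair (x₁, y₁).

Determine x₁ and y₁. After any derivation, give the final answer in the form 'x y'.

√133 → a₀=11, period (1,1,7,5,1,…,1,1,22); ℓ=16 even so k=15
step 0: (11, 1)  from 11·(1,0) + (0,1)
…
step 3: (173, 15)  from 7·(23,2) + (12,1)
…
step 9: (10979, 952)  from 1·(7969,691) + (3010,261)
…
step 11: (29927, 2595)  from 1·(18948,1643) + (10979,952)
step 12: (168583, 14618)  from 5·(29927,2595) + (18948,1643)
…
step 14: (1378591, 119539)  from 1·(1210008,104921) + (168583,14618)
step 15: (2588599, 224460)  from 1·(1378591,119539) + (1210008,104921)
fundamental: x₁=2588599, y₁=224460  (since 6700844782801 − 133·50382291600 = 1)

2588599 224460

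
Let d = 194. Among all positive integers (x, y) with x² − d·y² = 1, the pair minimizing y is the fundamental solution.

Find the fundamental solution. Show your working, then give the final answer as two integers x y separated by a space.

√194 = [13; 1,12,1,26, …], period ℓ=4 (even) → k=3
i=0: a=13 ⇒ p=13, q=1
…
i=2: a=12 ⇒ p=181, q=13
i=3: a=1 ⇒ p=195, q=14
fundamental: x₁=195, y₁=14  (since 38025 − 194·196 = 1)

195 14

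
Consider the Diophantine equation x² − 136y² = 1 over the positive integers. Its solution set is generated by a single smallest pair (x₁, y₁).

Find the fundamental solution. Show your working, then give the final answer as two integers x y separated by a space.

[11; 1,1,1,22] for √136; ℓ=4 ⇒ convergent index 3
i=0: a=11 ⇒ p=11, q=1
i=1: a=1 ⇒ p=12, q=1
i=2: a=1 ⇒ p=23, q=2
i=3: a=1 ⇒ p=35, q=3
(x₁, y₁) = (35, 3);  35² − 136·3² = 1 ✓

35 3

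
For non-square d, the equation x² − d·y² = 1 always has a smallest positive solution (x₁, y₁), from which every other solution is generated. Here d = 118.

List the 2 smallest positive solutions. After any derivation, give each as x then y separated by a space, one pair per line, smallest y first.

d=118: √d = [10; 1,6,3,2,10,2,3,6,1,20] (ℓ=10, even), read p_9/q_9
i=0: a=10 ⇒ p=10, q=1
i=1: a=1 ⇒ p=11, q=1
…
i=3: a=3 ⇒ p=239, q=22
…
i=6: a=2 ⇒ p=12112, q=1115
…
i=8: a=6 ⇒ p=264802, q=24377
i=9: a=1 ⇒ p=306917, q=28254
→ (306917, 28254).  Check: 306917²=94198044889, 118·28254²=94198044888, difference 1.
k=2:  x_2 = 306917·306917+118·28254·28254 = 188396089777,  y_2 = 306917·28254+28254·306917 = 17343265836

306917 28254
188396089777 17343265836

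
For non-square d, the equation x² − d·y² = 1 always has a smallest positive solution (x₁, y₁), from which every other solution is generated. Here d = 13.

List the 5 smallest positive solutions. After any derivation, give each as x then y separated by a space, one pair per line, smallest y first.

649 180
842401 233640
1093435849 303264540
1419278889601 393637139280
1842222905266249 510940703520900

d=13: √d = [3; 1,1,1,1,6] (ℓ=5, odd), read p_9/q_9
k=0  a_k=3  p_k/q_k = 3/1
…
k=3  a_k=1  p_k/q_k = 11/3
…
k=8  a_k=1  p_k/q_k = 393/109
k=9  a_k=1  p_k/q_k = 649/180
(x₁, y₁) = (649, 180);  649² − 13·180² = 1 ✓
n=2: (649,180)∘(649,180) = (649·649+13·180·180, 649·180+180·649) = (842401,233640)
n=3: (842401,233640)∘(649,180) = (649·842401+13·180·233640, 649·233640+180·842401) = (1093435849,303264540)
n=4: (1093435849,303264540)∘(649,180) = (649·1093435849+13·180·303264540, 649·303264540+180·1093435849) = (1419278889601,393637139280)
n=5: (1419278889601,393637139280)∘(649,180) = (649·1419278889601+13·180·393637139280, 649·393637139280+180·1419278889601) = (1842222905266249,510940703520900)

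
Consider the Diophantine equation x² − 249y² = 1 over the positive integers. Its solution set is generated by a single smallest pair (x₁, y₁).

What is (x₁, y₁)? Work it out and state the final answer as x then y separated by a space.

√249 = [15; 1,3,1,1,5,…,3,1,30, …], period ℓ=16 (even) → k=15
k=0  a_k=15  p_k/q_k = 15/1
…
k=2  a_k=3  p_k/q_k = 63/4
…
k=5  a_k=5  p_k/q_k = 789/50
…
k=7  a_k=3  p_k/q_k = 3582/227
k=8  a_k=10  p_k/q_k = 36751/2329
…
k=10  a_k=1  p_k/q_k = 150586/9543
…
k=14  a_k=3  p_k/q_k = 6669699/422675
k=15  a_k=1  p_k/q_k = 8553815/542076
(x₁, y₁) = (8553815, 542076);  8553815² − 249·542076² = 1 ✓

8553815 542076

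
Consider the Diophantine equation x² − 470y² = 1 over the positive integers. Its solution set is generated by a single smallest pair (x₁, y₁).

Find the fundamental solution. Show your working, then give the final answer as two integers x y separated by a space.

√470 → a₀=21, period (1,2,8,2,1,42); ℓ=6 even so k=5
i=0: a=21 ⇒ p=21, q=1
…
i=3: a=8 ⇒ p=542, q=25
i=4: a=2 ⇒ p=1149, q=53
i=5: a=1 ⇒ p=1691, q=78
fundamental: x₁=1691, y₁=78  (since 2859481 − 470·6084 = 1)

1691 78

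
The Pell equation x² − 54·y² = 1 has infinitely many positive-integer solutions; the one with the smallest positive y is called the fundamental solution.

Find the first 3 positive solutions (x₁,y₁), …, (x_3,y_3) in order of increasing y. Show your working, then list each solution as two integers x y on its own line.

485 66
470449 64020
456335045 62099334

[7; 2,1,6,1,2,14] for √54; ℓ=6 ⇒ convergent index 5
k=0  a_k=7  p_k/q_k = 7/1
…
k=4  a_k=1  p_k/q_k = 169/23
k=5  a_k=2  p_k/q_k = 485/66
fundamental: x₁=485, y₁=66  (since 235225 − 54·4356 = 1)
k=2:  x_2 = 485·485+54·66·66 = 470449,  y_2 = 485·66+66·485 = 64020
k=3:  x_3 = 485·470449+54·66·64020 = 456335045,  y_3 = 485·64020+66·470449 = 62099334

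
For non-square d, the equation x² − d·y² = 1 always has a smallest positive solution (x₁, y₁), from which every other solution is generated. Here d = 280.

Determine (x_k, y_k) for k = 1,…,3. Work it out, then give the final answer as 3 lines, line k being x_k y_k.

√280 → a₀=16, period (1,2,1,2,1,32); ℓ=6 even so k=5
k=0  a_k=16  p_k/q_k = 16/1
…
k=4  a_k=2  p_k/q_k = 184/11
k=5  a_k=1  p_k/q_k = 251/15
(x₁, y₁) = (251, 15);  251² − 280·15² = 1 ✓
k=2:  x_2 = 251·251+280·15·15 = 126001,  y_2 = 251·15+15·251 = 7530
k=3:  x_3 = 251·126001+280·15·7530 = 63252251,  y_3 = 251·7530+15·126001 = 3780045

251 15
126001 7530
63252251 3780045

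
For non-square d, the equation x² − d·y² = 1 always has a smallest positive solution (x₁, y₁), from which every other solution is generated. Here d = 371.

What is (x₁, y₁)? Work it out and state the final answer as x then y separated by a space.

1695 88

√371 = [19; 3,1,4,1,3,38, …], period ℓ=6 (even) → k=5
i=0: a=19 ⇒ p=19, q=1
i=1: a=3 ⇒ p=58, q=3
i=2: a=1 ⇒ p=77, q=4
i=3: a=4 ⇒ p=366, q=19
i=4: a=1 ⇒ p=443, q=23
i=5: a=3 ⇒ p=1695, q=88
fundamental: x₁=1695, y₁=88  (since 2873025 − 371·7744 = 1)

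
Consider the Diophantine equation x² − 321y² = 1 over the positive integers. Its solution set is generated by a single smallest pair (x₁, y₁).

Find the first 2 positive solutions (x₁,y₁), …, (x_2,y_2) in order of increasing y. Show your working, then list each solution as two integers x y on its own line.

215 12
92449 5160

√321 → a₀=17, period (1,10,1,34); ℓ=4 even so k=3
step 0: (17, 1)  from 17·(1,0) + (0,1)
step 1: (18, 1)  from 1·(17,1) + (1,0)
step 2: (197, 11)  from 10·(18,1) + (17,1)
step 3: (215, 12)  from 1·(197,11) + (18,1)
(x₁, y₁) = (215, 12);  215² − 321·12² = 1 ✓
(x_2, y_2) = (215·215 + 321·12·12, 215·12 + 12·215) = (92449, 5160)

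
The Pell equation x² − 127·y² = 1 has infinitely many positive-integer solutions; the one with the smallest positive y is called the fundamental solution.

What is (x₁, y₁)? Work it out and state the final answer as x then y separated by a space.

[11; 3,1,2,2,7,11,7,2,2,1,3,22] for √127; ℓ=12 ⇒ convergent index 11
k=0  a_k=11  p_k/q_k = 11/1
…
k=3  a_k=2  p_k/q_k = 124/11
k=4  a_k=2  p_k/q_k = 293/26
…
k=6  a_k=11  p_k/q_k = 24218/2149
k=7  a_k=7  p_k/q_k = 171701/15236
k=8  a_k=2  p_k/q_k = 367620/32621
…
k=10  a_k=1  p_k/q_k = 1274561/113099
k=11  a_k=3  p_k/q_k = 4730624/419775
(x₁, y₁) = (4730624, 419775);  4730624² − 127·419775² = 1 ✓

4730624 419775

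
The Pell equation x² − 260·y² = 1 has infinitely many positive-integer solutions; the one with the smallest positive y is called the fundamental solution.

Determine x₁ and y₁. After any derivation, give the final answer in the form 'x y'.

129 8

√260 = [16; 8,32, …], period ℓ=2 (even) → k=1
k=0  a_k=16  p_k/q_k = 16/1
k=1  a_k=8  p_k/q_k = 129/8
(x₁, y₁) = (129, 8);  129² − 260·8² = 1 ✓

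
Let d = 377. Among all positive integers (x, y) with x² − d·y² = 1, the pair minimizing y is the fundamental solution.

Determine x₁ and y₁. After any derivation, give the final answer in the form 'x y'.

233 12

d=377: √d = [19; 2,2,2,38] (ℓ=4, even), read p_3/q_3
i=0: a=19 ⇒ p=19, q=1
i=1: a=2 ⇒ p=39, q=2
i=2: a=2 ⇒ p=97, q=5
i=3: a=2 ⇒ p=233, q=12
(x₁, y₁) = (233, 12);  233² − 377·12² = 1 ✓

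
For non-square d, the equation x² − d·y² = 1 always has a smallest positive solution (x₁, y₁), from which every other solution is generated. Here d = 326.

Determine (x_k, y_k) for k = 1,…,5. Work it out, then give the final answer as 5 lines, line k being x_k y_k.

325 18
211249 11700
137311525 7604982
89252280001 4943226600
58013844689125 3213089685018

[18; 18,36] for √326; ℓ=2 ⇒ convergent index 1
i=0: a=18 ⇒ p=18, q=1
i=1: a=18 ⇒ p=325, q=18
fundamental: x₁=325, y₁=18  (since 105625 − 326·324 = 1)
(x_2, y_2) = (325·325 + 326·18·18, 325·18 + 18·325) = (211249, 11700)
(x_3, y_3) = (325·211249 + 326·18·11700, 325·11700 + 18·211249) = (137311525, 7604982)
(x_4, y_4) = (325·137311525 + 326·18·7604982, 325·7604982 + 18·137311525) = (89252280001, 4943226600)
(x_5, y_5) = (325·89252280001 + 326·18·4943226600, 325·4943226600 + 18·89252280001) = (58013844689125, 3213089685018)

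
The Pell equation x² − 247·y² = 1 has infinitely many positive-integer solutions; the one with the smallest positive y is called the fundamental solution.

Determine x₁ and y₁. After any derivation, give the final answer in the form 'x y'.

d=247: √d = [15; 1,2,1,1,9,1,9,1,1,2,1,30] (ℓ=12, even), read p_11/q_11
i=0: a=15 ⇒ p=15, q=1
…
i=2: a=2 ⇒ p=47, q=3
i=3: a=1 ⇒ p=63, q=4
i=4: a=1 ⇒ p=110, q=7
i=5: a=9 ⇒ p=1053, q=67
…
i=7: a=9 ⇒ p=11520, q=733
i=8: a=1 ⇒ p=12683, q=807
…
i=10: a=2 ⇒ p=61089, q=3887
i=11: a=1 ⇒ p=85292, q=5427
(x₁, y₁) = (85292, 5427);  85292² − 247·5427² = 1 ✓

85292 5427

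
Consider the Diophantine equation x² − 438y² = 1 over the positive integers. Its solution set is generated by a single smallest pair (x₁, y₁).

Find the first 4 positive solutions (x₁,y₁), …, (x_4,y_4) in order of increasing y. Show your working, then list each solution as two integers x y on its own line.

293 14
171697 8204
100614149 4807530
58959719617 2817204376

√438 → a₀=20, period (1,12,1,40); ℓ=4 even so k=3
step 0: (20, 1)  from 20·(1,0) + (0,1)
…
step 2: (272, 13)  from 12·(21,1) + (20,1)
step 3: (293, 14)  from 1·(272,13) + (21,1)
→ (293, 14).  Check: 293²=85849, 438·14²=85848, difference 1.
(x_2, y_2) = (293·293 + 438·14·14, 293·14 + 14·293) = (171697, 8204)
(x_3, y_3) = (293·171697 + 438·14·8204, 293·8204 + 14·171697) = (100614149, 4807530)
(x_4, y_4) = (293·100614149 + 438·14·4807530, 293·4807530 + 14·100614149) = (58959719617, 2817204376)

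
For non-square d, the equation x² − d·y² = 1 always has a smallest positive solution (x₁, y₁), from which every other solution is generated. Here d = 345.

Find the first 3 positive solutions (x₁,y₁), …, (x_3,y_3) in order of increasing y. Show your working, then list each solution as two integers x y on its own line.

6761 364
91422241 4922008
1236211536041 66555391812

√345 = [18; 1,1,2,1,6,1,2,1,1,36, …], period ℓ=10 (even) → k=9
i=0: a=18 ⇒ p=18, q=1
i=1: a=1 ⇒ p=19, q=1
…
i=3: a=2 ⇒ p=93, q=5
i=4: a=1 ⇒ p=130, q=7
i=5: a=6 ⇒ p=873, q=47
…
i=7: a=2 ⇒ p=2879, q=155
i=8: a=1 ⇒ p=3882, q=209
i=9: a=1 ⇒ p=6761, q=364
(x₁, y₁) = (6761, 364);  6761² − 345·364² = 1 ✓
(x_2, y_2) = (6761·6761 + 345·364·364, 6761·364 + 364·6761) = (91422241, 4922008)
(x_3, y_3) = (6761·91422241 + 345·364·4922008, 6761·4922008 + 364·91422241) = (1236211536041, 66555391812)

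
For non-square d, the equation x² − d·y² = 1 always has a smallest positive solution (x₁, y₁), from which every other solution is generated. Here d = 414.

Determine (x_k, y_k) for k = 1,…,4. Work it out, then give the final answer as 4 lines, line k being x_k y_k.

d=414: √d = [20; 2,1,7,2,7,1,2,40] (ℓ=8, even), read p_7/q_7
a_0=20:  p_0=20·1+0=20,  q_0=20·0+1=1
…
a_6=1:  p_6=1·7447+997=8444,  q_6=1·366+49=415
a_7=2:  p_7=2·8444+7447=24335,  q_7=2·415+366=1196
→ (24335, 1196).  Check: 24335²=592192225, 414·1196²=592192224, difference 1.
k=2:  x_2 = 24335·24335+414·1196·1196 = 1184384449,  y_2 = 24335·1196+1196·24335 = 58209320
k=3:  x_3 = 24335·1184384449+414·1196·58209320 = 57643991108495,  y_3 = 24335·58209320+1196·1184384449 = 2833047603204
k=4:  x_4 = 24335·57643991108495+414·1196·2833047603204 = 2805533046066067201,  y_4 = 24335·2833047603204+1196·57643991108495 = 137884426789729360

24335 1196
1184384449 58209320
57643991108495 2833047603204
2805533046066067201 137884426789729360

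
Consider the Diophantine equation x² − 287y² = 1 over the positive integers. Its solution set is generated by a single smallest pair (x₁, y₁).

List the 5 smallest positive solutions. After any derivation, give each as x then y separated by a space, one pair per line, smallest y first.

288 17
165887 9792
95550624 5640175
55036993537 3248731008
31701212726688 1871263420433

d=287: √d = [16; 1,15,1,32] (ℓ=4, even), read p_3/q_3
step 0: (16, 1)  from 16·(1,0) + (0,1)
step 1: (17, 1)  from 1·(16,1) + (1,0)
step 2: (271, 16)  from 15·(17,1) + (16,1)
step 3: (288, 17)  from 1·(271,16) + (17,1)
fundamental: x₁=288, y₁=17  (since 82944 − 287·289 = 1)
(x_2, y_2) = (288·288 + 287·17·17, 288·17 + 17·288) = (165887, 9792)
(x_3, y_3) = (288·165887 + 287·17·9792, 288·9792 + 17·165887) = (95550624, 5640175)
(x_4, y_4) = (288·95550624 + 287·17·5640175, 288·5640175 + 17·95550624) = (55036993537, 3248731008)
(x_5, y_5) = (288·55036993537 + 287·17·3248731008, 288·3248731008 + 17·55036993537) = (31701212726688, 1871263420433)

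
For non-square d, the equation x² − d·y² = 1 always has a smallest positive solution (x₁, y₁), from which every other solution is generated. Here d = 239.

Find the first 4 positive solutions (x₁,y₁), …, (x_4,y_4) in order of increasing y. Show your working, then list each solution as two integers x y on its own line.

d=239: √d = [15; 2,5,1,2,4,15,4,2,1,5,2,30] (ℓ=12, even), read p_11/q_11
k=0  a_k=15  p_k/q_k = 15/1
k=1  a_k=2  p_k/q_k = 31/2
…
k=3  a_k=1  p_k/q_k = 201/13
k=4  a_k=2  p_k/q_k = 572/37
…
k=6  a_k=15  p_k/q_k = 37907/2452
k=7  a_k=4  p_k/q_k = 154117/9969
k=8  a_k=2  p_k/q_k = 346141/22390
k=9  a_k=1  p_k/q_k = 500258/32359
k=10  a_k=5  p_k/q_k = 2847431/184185
k=11  a_k=2  p_k/q_k = 6195120/400729
(x₁, y₁) = (6195120, 400729);  6195120² − 239·400729² = 1 ✓
k=2:  x_2 = 6195120·6195120+239·400729·400729 = 76759023628799,  y_2 = 6195120·400729+400729·6195120 = 4965128484960
k=3:  x_3 = 6195120·76759023628799+239·400729·4965128484960 = 951062724926484326640,  y_3 = 6195120·4965128484960+400729·76759023628799 = 61519133559490389671
k=4:  x_4 = 6195120·951062724926484326640+239·400729·61519133559490389671 = 11783895416893046404284364801,  y_4 = 6195120·61519133559490389671+400729·951062724926484326640 = 762236829394135240588726080

6195120 400729
76759023628799 4965128484960
951062724926484326640 61519133559490389671
11783895416893046404284364801 762236829394135240588726080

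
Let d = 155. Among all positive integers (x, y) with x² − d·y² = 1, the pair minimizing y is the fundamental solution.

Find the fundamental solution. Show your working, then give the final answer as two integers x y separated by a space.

249 20

d=155: √d = [12; 2,4,2,24] (ℓ=4, even), read p_3/q_3
step 0: (12, 1)  from 12·(1,0) + (0,1)
step 1: (25, 2)  from 2·(12,1) + (1,0)
step 2: (112, 9)  from 4·(25,2) + (12,1)
step 3: (249, 20)  from 2·(112,9) + (25,2)
→ (249, 20).  Check: 249²=62001, 155·20²=62000, difference 1.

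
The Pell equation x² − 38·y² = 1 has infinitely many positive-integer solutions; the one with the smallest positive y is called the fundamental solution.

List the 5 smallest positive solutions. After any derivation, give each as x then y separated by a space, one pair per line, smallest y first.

[6; 6,12] for √38; ℓ=2 ⇒ convergent index 1
k=0  a_k=6  p_k/q_k = 6/1
k=1  a_k=6  p_k/q_k = 37/6
fundamental: x₁=37, y₁=6  (since 1369 − 38·36 = 1)
n=2: (37,6)∘(37,6) = (37·37+38·6·6, 37·6+6·37) = (2737,444)
n=3: (2737,444)∘(37,6) = (37·2737+38·6·444, 37·444+6·2737) = (202501,32850)
n=4: (202501,32850)∘(37,6) = (37·202501+38·6·32850, 37·32850+6·202501) = (14982337,2430456)
n=5: (14982337,2430456)∘(37,6) = (37·14982337+38·6·2430456, 37·2430456+6·14982337) = (1108490437,179820894)

37 6
2737 444
202501 32850
14982337 2430456
1108490437 179820894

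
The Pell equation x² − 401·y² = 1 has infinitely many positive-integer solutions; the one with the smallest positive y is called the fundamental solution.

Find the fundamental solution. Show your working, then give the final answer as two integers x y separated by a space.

[20; 40] for √401; ℓ=1 ⇒ convergent index 1
step 0: (20, 1)  from 20·(1,0) + (0,1)
step 1: (801, 40)  from 40·(20,1) + (1,0)
→ (801, 40).  Check: 801²=641601, 401·40²=641600, difference 1.

801 40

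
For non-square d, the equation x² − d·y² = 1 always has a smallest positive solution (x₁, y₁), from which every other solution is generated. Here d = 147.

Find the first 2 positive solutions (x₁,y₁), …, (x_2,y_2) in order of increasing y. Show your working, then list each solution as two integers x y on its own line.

√147 → a₀=12, period (8,24); ℓ=2 even so k=1
a_0=12:  p_0=12·1+0=12,  q_0=12·0+1=1
a_1=8:  p_1=8·12+1=97,  q_1=8·1+0=8
(x₁, y₁) = (97, 8);  97² − 147·8² = 1 ✓
(x_2, y_2) = (97·97 + 147·8·8, 97·8 + 8·97) = (18817, 1552)

97 8
18817 1552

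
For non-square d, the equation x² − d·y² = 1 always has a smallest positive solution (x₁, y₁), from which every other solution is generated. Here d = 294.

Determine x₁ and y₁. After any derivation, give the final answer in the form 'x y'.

√294 = [17; 6,1,4,1,6,34, …], period ℓ=6 (even) → k=5
a_0=17:  p_0=17·1+0=17,  q_0=17·0+1=1
a_1=6:  p_1=6·17+1=103,  q_1=6·1+0=6
a_2=1:  p_2=1·103+17=120,  q_2=1·6+1=7
…
a_4=1:  p_4=1·583+120=703,  q_4=1·34+7=41
a_5=6:  p_5=6·703+583=4801,  q_5=6·41+34=280
fundamental: x₁=4801, y₁=280  (since 23049601 − 294·78400 = 1)

4801 280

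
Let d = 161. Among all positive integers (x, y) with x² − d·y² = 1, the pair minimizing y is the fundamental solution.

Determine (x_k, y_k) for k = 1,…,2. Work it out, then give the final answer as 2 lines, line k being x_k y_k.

11775 928
277301249 21854400

√161 = [12; 1,2,4,1,2,1,4,2,1,24, …], period ℓ=10 (even) → k=9
k=0  a_k=12  p_k/q_k = 12/1
k=1  a_k=1  p_k/q_k = 13/1
k=2  a_k=2  p_k/q_k = 38/3
…
k=4  a_k=1  p_k/q_k = 203/16
k=5  a_k=2  p_k/q_k = 571/45
k=6  a_k=1  p_k/q_k = 774/61
…
k=8  a_k=2  p_k/q_k = 8108/639
k=9  a_k=1  p_k/q_k = 11775/928
(x₁, y₁) = (11775, 928);  11775² − 161·928² = 1 ✓
(x_2, y_2) = (11775·11775 + 161·928·928, 11775·928 + 928·11775) = (277301249, 21854400)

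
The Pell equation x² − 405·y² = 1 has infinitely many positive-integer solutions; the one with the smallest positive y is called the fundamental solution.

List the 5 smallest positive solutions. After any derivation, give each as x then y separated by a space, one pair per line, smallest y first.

161 8
51841 2576
16692641 829464
5374978561 267084832
1730726404001 86000486440

d=405: √d = [20; 8,40] (ℓ=2, even), read p_1/q_1
i=0: a=20 ⇒ p=20, q=1
i=1: a=8 ⇒ p=161, q=8
(x₁, y₁) = (161, 8);  161² − 405·8² = 1 ✓
(161+8√405)^2 = 51841 + 2576√405
(161+8√405)^3 = 16692641 + 829464√405
(161+8√405)^4 = 5374978561 + 267084832√405
(161+8√405)^5 = 1730726404001 + 86000486440√405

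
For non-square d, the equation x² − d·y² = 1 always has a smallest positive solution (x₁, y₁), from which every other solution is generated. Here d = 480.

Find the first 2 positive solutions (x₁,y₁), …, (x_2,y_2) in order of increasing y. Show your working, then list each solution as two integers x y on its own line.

241 11
116161 5302

√480 = [21; 1,9,1,42, …], period ℓ=4 (even) → k=3
a_0=21:  p_0=21·1+0=21,  q_0=21·0+1=1
…
a_2=9:  p_2=9·22+21=219,  q_2=9·1+1=10
a_3=1:  p_3=1·219+22=241,  q_3=1·10+1=11
(x₁, y₁) = (241, 11);  241² − 480·11² = 1 ✓
(241+11√480)^2 = 116161 + 5302√480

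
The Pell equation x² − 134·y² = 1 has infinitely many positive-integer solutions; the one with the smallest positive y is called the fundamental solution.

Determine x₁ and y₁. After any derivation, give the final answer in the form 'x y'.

√134 = [11; 1,1,2,1,3,…,1,1,22, …], period ℓ=14 (even) → k=13
k=0  a_k=11  p_k/q_k = 11/1
k=1  a_k=1  p_k/q_k = 12/1
…
k=3  a_k=2  p_k/q_k = 58/5
k=4  a_k=1  p_k/q_k = 81/7
k=5  a_k=3  p_k/q_k = 301/26
k=6  a_k=1  p_k/q_k = 382/33
…
k=8  a_k=1  p_k/q_k = 4503/389
k=9  a_k=3  p_k/q_k = 17630/1523
…
k=11  a_k=2  p_k/q_k = 61896/5347
k=12  a_k=1  p_k/q_k = 84029/7259
k=13  a_k=1  p_k/q_k = 145925/12606
→ (145925, 12606).  Check: 145925²=21294105625, 134·12606²=21294105624, difference 1.

145925 12606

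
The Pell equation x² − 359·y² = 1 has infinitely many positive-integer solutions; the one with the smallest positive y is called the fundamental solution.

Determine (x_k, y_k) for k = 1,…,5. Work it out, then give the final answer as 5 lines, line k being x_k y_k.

√359 = [18; 1,17,1,36, …], period ℓ=4 (even) → k=3
i=0: a=18 ⇒ p=18, q=1
…
i=2: a=17 ⇒ p=341, q=18
i=3: a=1 ⇒ p=360, q=19
(x₁, y₁) = (360, 19);  360² − 359·19² = 1 ✓
(x_2, y_2) = (360·360 + 359·19·19, 360·19 + 19·360) = (259199, 13680)
(x_3, y_3) = (360·259199 + 359·19·13680, 360·13680 + 19·259199) = (186622920, 9849581)
(x_4, y_4) = (360·186622920 + 359·19·9849581, 360·9849581 + 19·186622920) = (134368243201, 7091684640)
(x_5, y_5) = (360·134368243201 + 359·19·7091684640, 360·7091684640 + 19·134368243201) = (96744948481800, 5106003091219)

360 19
259199 13680
186622920 9849581
134368243201 7091684640
96744948481800 5106003091219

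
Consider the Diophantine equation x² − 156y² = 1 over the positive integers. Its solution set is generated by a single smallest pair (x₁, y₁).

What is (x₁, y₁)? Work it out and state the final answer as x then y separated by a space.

d=156: √d = [12; 2,24] (ℓ=2, even), read p_1/q_1
i=0: a=12 ⇒ p=12, q=1
i=1: a=2 ⇒ p=25, q=2
→ (25, 2).  Check: 25²=625, 156·2²=624, difference 1.

25 2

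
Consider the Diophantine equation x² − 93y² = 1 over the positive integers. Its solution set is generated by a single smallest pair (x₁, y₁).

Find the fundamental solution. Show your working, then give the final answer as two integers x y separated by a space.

√93 = [9; 1,1,1,4,6,4,1,1,1,18, …], period ℓ=10 (even) → k=9
a_0=9:  p_0=9·1+0=9,  q_0=9·0+1=1
a_1=1:  p_1=1·9+1=10,  q_1=1·1+0=1
…
a_5=6:  p_5=6·135+29=839,  q_5=6·14+3=87
a_6=4:  p_6=4·839+135=3491,  q_6=4·87+14=362
…
a_8=1:  p_8=1·4330+3491=7821,  q_8=1·449+362=811
a_9=1:  p_9=1·7821+4330=12151,  q_9=1·811+449=1260
(x₁, y₁) = (12151, 1260);  12151² − 93·1260² = 1 ✓

12151 1260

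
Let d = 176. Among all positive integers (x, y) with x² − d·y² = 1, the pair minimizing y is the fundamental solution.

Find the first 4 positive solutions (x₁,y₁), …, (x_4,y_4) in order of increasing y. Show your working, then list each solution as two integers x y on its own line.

d=176: √d = [13; 3,1,3,26] (ℓ=4, even), read p_3/q_3
a_0=13:  p_0=13·1+0=13,  q_0=13·0+1=1
…
a_2=1:  p_2=1·40+13=53,  q_2=1·3+1=4
a_3=3:  p_3=3·53+40=199,  q_3=3·4+3=15
→ (199, 15).  Check: 199²=39601, 176·15²=39600, difference 1.
k=2:  x_2 = 199·199+176·15·15 = 79201,  y_2 = 199·15+15·199 = 5970
k=3:  x_3 = 199·79201+176·15·5970 = 31521799,  y_3 = 199·5970+15·79201 = 2376045
k=4:  x_4 = 199·31521799+176·15·2376045 = 12545596801,  y_4 = 199·2376045+15·31521799 = 945659940

199 15
79201 5970
31521799 2376045
12545596801 945659940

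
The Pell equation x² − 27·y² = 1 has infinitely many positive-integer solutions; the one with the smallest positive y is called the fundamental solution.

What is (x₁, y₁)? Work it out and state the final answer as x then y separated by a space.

26 5

√27 = [5; 5,10, …], period ℓ=2 (even) → k=1
a_0=5:  p_0=5·1+0=5,  q_0=5·0+1=1
a_1=5:  p_1=5·5+1=26,  q_1=5·1+0=5
fundamental: x₁=26, y₁=5  (since 676 − 27·25 = 1)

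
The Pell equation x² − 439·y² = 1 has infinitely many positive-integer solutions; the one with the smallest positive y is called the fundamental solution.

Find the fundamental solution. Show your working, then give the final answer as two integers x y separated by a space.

√439 = [20; 1,19,1,40, …], period ℓ=4 (even) → k=3
a_0=20:  p_0=20·1+0=20,  q_0=20·0+1=1
…
a_2=19:  p_2=19·21+20=419,  q_2=19·1+1=20
a_3=1:  p_3=1·419+21=440,  q_3=1·20+1=21
(x₁, y₁) = (440, 21);  440² − 439·21² = 1 ✓

440 21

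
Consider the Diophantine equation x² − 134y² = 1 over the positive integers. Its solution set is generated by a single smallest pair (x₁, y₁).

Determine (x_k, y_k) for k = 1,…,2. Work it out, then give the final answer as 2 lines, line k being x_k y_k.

√134 = [11; 1,1,2,1,3,…,1,1,22, …], period ℓ=14 (even) → k=13
step 0: (11, 1)  from 11·(1,0) + (0,1)
step 1: (12, 1)  from 1·(11,1) + (1,0)
…
step 3: (58, 5)  from 2·(23,2) + (12,1)
step 4: (81, 7)  from 1·(58,5) + (23,2)
…
step 6: (382, 33)  from 1·(301,26) + (81,7)
…
step 8: (4503, 389)  from 1·(4121,356) + (382,33)
…
step 12: (84029, 7259)  from 1·(61896,5347) + (22133,1912)
step 13: (145925, 12606)  from 1·(84029,7259) + (61896,5347)
fundamental: x₁=145925, y₁=12606  (since 21294105625 − 134·158911236 = 1)
n=2: (145925,12606)∘(145925,12606) = (145925·145925+134·12606·12606, 145925·12606+12606·145925) = (42588211249,3679061100)

145925 12606
42588211249 3679061100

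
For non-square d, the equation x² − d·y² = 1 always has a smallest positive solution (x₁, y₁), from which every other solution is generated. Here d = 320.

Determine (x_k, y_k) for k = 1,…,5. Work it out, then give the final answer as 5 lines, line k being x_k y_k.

161 9
51841 2898
16692641 933147
5374978561 300470436
1730726404001 96750547245

√320 = [17; 1,7,1,34, …], period ℓ=4 (even) → k=3
a_0=17:  p_0=17·1+0=17,  q_0=17·0+1=1
…
a_2=7:  p_2=7·18+17=143,  q_2=7·1+1=8
a_3=1:  p_3=1·143+18=161,  q_3=1·8+1=9
→ (161, 9).  Check: 161²=25921, 320·9²=25920, difference 1.
k=2:  x_2 = 161·161+320·9·9 = 51841,  y_2 = 161·9+9·161 = 2898
k=3:  x_3 = 161·51841+320·9·2898 = 16692641,  y_3 = 161·2898+9·51841 = 933147
k=4:  x_4 = 161·16692641+320·9·933147 = 5374978561,  y_4 = 161·933147+9·16692641 = 300470436
k=5:  x_5 = 161·5374978561+320·9·300470436 = 1730726404001,  y_5 = 161·300470436+9·5374978561 = 96750547245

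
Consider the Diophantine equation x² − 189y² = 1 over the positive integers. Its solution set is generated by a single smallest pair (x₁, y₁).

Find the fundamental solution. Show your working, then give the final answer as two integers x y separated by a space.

√189 = [13; 1,2,1,26, …], period ℓ=4 (even) → k=3
k=0  a_k=13  p_k/q_k = 13/1
k=1  a_k=1  p_k/q_k = 14/1
k=2  a_k=2  p_k/q_k = 41/3
k=3  a_k=1  p_k/q_k = 55/4
(x₁, y₁) = (55, 4);  55² − 189·4² = 1 ✓

55 4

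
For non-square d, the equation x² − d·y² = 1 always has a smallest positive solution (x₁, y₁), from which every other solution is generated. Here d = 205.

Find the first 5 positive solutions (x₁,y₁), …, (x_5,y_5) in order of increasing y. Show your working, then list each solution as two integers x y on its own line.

39689 2772
3150433441 220035816
250075105640009 17466002999676
19850461732342200961 1386416385888245712
1575689951139784122242249 110050959861571165127460

[14; 3,6,1,4,1,6,3,28] for √205; ℓ=8 ⇒ convergent index 7
k=0  a_k=14  p_k/q_k = 14/1
k=1  a_k=3  p_k/q_k = 43/3
…
k=3  a_k=1  p_k/q_k = 315/22
k=4  a_k=4  p_k/q_k = 1532/107
…
k=6  a_k=6  p_k/q_k = 12614/881
k=7  a_k=3  p_k/q_k = 39689/2772
→ (39689, 2772).  Check: 39689²=1575216721, 205·2772²=1575216720, difference 1.
k=2:  x_2 = 39689·39689+205·2772·2772 = 3150433441,  y_2 = 39689·2772+2772·39689 = 220035816
k=3:  x_3 = 39689·3150433441+205·2772·220035816 = 250075105640009,  y_3 = 39689·220035816+2772·3150433441 = 17466002999676
k=4:  x_4 = 39689·250075105640009+205·2772·17466002999676 = 19850461732342200961,  y_4 = 39689·17466002999676+2772·250075105640009 = 1386416385888245712
k=5:  x_5 = 39689·19850461732342200961+205·2772·1386416385888245712 = 1575689951139784122242249,  y_5 = 39689·1386416385888245712+2772·19850461732342200961 = 110050959861571165127460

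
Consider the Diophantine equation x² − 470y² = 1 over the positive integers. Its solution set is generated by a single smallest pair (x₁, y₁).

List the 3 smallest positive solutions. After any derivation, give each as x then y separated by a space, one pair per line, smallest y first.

√470 = [21; 1,2,8,2,1,42, …], period ℓ=6 (even) → k=5
k=0  a_k=21  p_k/q_k = 21/1
k=1  a_k=1  p_k/q_k = 22/1
…
k=3  a_k=8  p_k/q_k = 542/25
k=4  a_k=2  p_k/q_k = 1149/53
k=5  a_k=1  p_k/q_k = 1691/78
→ (1691, 78).  Check: 1691²=2859481, 470·78²=2859480, difference 1.
k=2:  x_2 = 1691·1691+470·78·78 = 5718961,  y_2 = 1691·78+78·1691 = 263796
k=3:  x_3 = 1691·5718961+470·78·263796 = 19341524411,  y_3 = 1691·263796+78·5718961 = 892157994

1691 78
5718961 263796
19341524411 892157994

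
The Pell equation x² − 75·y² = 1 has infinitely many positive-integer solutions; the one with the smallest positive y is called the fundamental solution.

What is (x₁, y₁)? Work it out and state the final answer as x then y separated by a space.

26 3

√75 = [8; 1,1,1,16, …], period ℓ=4 (even) → k=3
k=0  a_k=8  p_k/q_k = 8/1
k=1  a_k=1  p_k/q_k = 9/1
k=2  a_k=1  p_k/q_k = 17/2
k=3  a_k=1  p_k/q_k = 26/3
fundamental: x₁=26, y₁=3  (since 676 − 75·9 = 1)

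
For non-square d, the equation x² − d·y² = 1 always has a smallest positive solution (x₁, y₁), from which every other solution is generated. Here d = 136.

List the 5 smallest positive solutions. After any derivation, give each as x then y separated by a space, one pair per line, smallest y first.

d=136: √d = [11; 1,1,1,22] (ℓ=4, even), read p_3/q_3
i=0: a=11 ⇒ p=11, q=1
…
i=2: a=1 ⇒ p=23, q=2
i=3: a=1 ⇒ p=35, q=3
(x₁, y₁) = (35, 3);  35² − 136·3² = 1 ✓
(35+3√136)^2 = 2449 + 210√136
(35+3√136)^3 = 171395 + 14697√136
(35+3√136)^4 = 11995201 + 1028580√136
(35+3√136)^5 = 839492675 + 71985903√136

35 3
2449 210
171395 14697
11995201 1028580
839492675 71985903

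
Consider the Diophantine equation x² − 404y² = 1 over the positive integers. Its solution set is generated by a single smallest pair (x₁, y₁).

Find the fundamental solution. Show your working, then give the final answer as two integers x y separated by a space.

d=404: √d = [20; 10,40] (ℓ=2, even), read p_1/q_1
i=0: a=20 ⇒ p=20, q=1
i=1: a=10 ⇒ p=201, q=10
fundamental: x₁=201, y₁=10  (since 40401 − 404·100 = 1)

201 10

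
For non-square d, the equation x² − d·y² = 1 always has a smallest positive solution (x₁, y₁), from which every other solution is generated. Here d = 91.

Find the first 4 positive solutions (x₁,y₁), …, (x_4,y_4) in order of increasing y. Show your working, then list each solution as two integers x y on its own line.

√91 = [9; 1,1,5,1,5,1,1,18, …], period ℓ=8 (even) → k=7
k=0  a_k=9  p_k/q_k = 9/1
…
k=2  a_k=1  p_k/q_k = 19/2
…
k=6  a_k=1  p_k/q_k = 849/89
k=7  a_k=1  p_k/q_k = 1574/165
fundamental: x₁=1574, y₁=165  (since 2477476 − 91·27225 = 1)
k=2:  x_2 = 1574·1574+91·165·165 = 4954951,  y_2 = 1574·165+165·1574 = 519420
k=3:  x_3 = 1574·4954951+91·165·519420 = 15598184174,  y_3 = 1574·519420+165·4954951 = 1635133995
k=4:  x_4 = 1574·15598184174+91·165·1635133995 = 49103078824801,  y_4 = 1574·1635133995+165·15598184174 = 5147401296840

1574 165
4954951 519420
15598184174 1635133995
49103078824801 5147401296840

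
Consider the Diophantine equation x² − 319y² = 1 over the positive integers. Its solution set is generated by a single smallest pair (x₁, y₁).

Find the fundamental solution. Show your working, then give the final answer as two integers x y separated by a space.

12901780 722361

√319 = [17; 1,6,5,1,4,…,6,1,34, …], period ℓ=14 (even) → k=13
step 0: (17, 1)  from 17·(1,0) + (0,1)
step 1: (18, 1)  from 1·(17,1) + (1,0)
step 2: (125, 7)  from 6·(18,1) + (17,1)
…
step 4: (768, 43)  from 1·(643,36) + (125,7)
…
step 7: (15628, 875)  from 1·(11913,667) + (3715,208)
step 8: (58797, 3292)  from 3·(15628,875) + (11913,667)
…
step 12: (11102899, 621643)  from 6·(1798881,100718) + (309613,17335)
step 13: (12901780, 722361)  from 1·(11102899,621643) + (1798881,100718)
(x₁, y₁) = (12901780, 722361);  12901780² − 319·722361² = 1 ✓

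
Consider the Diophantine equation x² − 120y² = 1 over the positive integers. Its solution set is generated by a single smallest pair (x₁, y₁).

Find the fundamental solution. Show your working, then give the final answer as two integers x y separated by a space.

11 1

√120 → a₀=10, period (1,20); ℓ=2 even so k=1
step 0: (10, 1)  from 10·(1,0) + (0,1)
step 1: (11, 1)  from 1·(10,1) + (1,0)
fundamental: x₁=11, y₁=1  (since 121 − 120·1 = 1)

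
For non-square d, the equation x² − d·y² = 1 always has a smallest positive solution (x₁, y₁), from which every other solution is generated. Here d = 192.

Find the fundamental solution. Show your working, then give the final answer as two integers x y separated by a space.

97 7

√192 = [13; 1,5,1,26, …], period ℓ=4 (even) → k=3
k=0  a_k=13  p_k/q_k = 13/1
k=1  a_k=1  p_k/q_k = 14/1
k=2  a_k=5  p_k/q_k = 83/6
k=3  a_k=1  p_k/q_k = 97/7
fundamental: x₁=97, y₁=7  (since 9409 − 192·49 = 1)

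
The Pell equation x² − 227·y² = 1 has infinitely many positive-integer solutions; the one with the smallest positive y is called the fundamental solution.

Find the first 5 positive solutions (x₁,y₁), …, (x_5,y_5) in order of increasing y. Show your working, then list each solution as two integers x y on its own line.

[15; 15,30] for √227; ℓ=2 ⇒ convergent index 1
step 0: (15, 1)  from 15·(1,0) + (0,1)
step 1: (226, 15)  from 15·(15,1) + (1,0)
fundamental: x₁=226, y₁=15  (since 51076 − 227·225 = 1)
(x_2, y_2) = (226·226 + 227·15·15, 226·15 + 15·226) = (102151, 6780)
(x_3, y_3) = (226·102151 + 227·15·6780, 226·6780 + 15·102151) = (46172026, 3064545)
(x_4, y_4) = (226·46172026 + 227·15·3064545, 226·3064545 + 15·46172026) = (20869653601, 1385167560)
(x_5, y_5) = (226·20869653601 + 227·15·1385167560, 226·1385167560 + 15·20869653601) = (9433037255626, 626092672575)

226 15
102151 6780
46172026 3064545
20869653601 1385167560
9433037255626 626092672575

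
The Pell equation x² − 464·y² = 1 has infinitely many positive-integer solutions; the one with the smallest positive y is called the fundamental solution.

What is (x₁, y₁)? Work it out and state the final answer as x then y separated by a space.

9801 455

√464 → a₀=21, period (1,1,5,1,1,1,5,1,1,42); ℓ=10 even so k=9
step 0: (21, 1)  from 21·(1,0) + (0,1)
step 1: (22, 1)  from 1·(21,1) + (1,0)
step 2: (43, 2)  from 1·(22,1) + (21,1)
step 3: (237, 11)  from 5·(43,2) + (22,1)
step 4: (280, 13)  from 1·(237,11) + (43,2)
step 5: (517, 24)  from 1·(280,13) + (237,11)
step 6: (797, 37)  from 1·(517,24) + (280,13)
step 7: (4502, 209)  from 5·(797,37) + (517,24)
step 8: (5299, 246)  from 1·(4502,209) + (797,37)
step 9: (9801, 455)  from 1·(5299,246) + (4502,209)
→ (9801, 455).  Check: 9801²=96059601, 464·455²=96059600, difference 1.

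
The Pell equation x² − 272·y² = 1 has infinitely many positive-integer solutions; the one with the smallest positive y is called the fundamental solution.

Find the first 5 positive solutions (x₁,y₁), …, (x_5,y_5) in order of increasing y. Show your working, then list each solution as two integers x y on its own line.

33 2
2177 132
143649 8710
9478657 574728
625447713 37923338

√272 = [16; 2,32, …], period ℓ=2 (even) → k=1
step 0: (16, 1)  from 16·(1,0) + (0,1)
step 1: (33, 2)  from 2·(16,1) + (1,0)
(x₁, y₁) = (33, 2);  33² − 272·2² = 1 ✓
n=2: (33,2)∘(33,2) = (33·33+272·2·2, 33·2+2·33) = (2177,132)
n=3: (2177,132)∘(33,2) = (33·2177+272·2·132, 33·132+2·2177) = (143649,8710)
n=4: (143649,8710)∘(33,2) = (33·143649+272·2·8710, 33·8710+2·143649) = (9478657,574728)
n=5: (9478657,574728)∘(33,2) = (33·9478657+272·2·574728, 33·574728+2·9478657) = (625447713,37923338)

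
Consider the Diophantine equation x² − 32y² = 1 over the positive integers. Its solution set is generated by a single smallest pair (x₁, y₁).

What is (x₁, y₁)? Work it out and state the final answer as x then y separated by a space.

√32 → a₀=5, period (1,1,1,10); ℓ=4 even so k=3
k=0  a_k=5  p_k/q_k = 5/1
…
k=2  a_k=1  p_k/q_k = 11/2
k=3  a_k=1  p_k/q_k = 17/3
→ (17, 3).  Check: 17²=289, 32·3²=288, difference 1.

17 3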